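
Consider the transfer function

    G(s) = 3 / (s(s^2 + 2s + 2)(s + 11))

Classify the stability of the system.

The poles can be read from the denominator factors: s = 0, -1 + j, -1 - j, -11.
Since the simple pole(s) at s = 0 lie on the jω-axis with none in the right half-plane, the system is marginally stable.

marginally stable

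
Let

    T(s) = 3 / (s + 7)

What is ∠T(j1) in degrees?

∠T(j1) ≈ -8.130°

At s = j1: numerator = 3, denominator = 7 + j1.
∠T = ∠num − ∠den = 0° − (8.1301°) = -8.130°.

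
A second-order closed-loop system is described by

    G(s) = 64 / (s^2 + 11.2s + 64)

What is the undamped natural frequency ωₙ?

ωₙ = 8 rad/s

Compare the denominator to the standard form s^2 + 2ζωₙs + ωₙ².
ωₙ² = 64, so ωₙ = 8 rad/s.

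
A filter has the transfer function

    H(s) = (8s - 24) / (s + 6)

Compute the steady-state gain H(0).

Set s = 0: H(0) = (-24) / (6) = -4.

H(0) = -4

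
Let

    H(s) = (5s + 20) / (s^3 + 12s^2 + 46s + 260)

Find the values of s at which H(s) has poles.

The poles are the roots of the denominator s^3 + 12s^2 + 46s + 260 = 0.
Trying s = -10: the polynomial evaluates to 0, so (s + 10) is a factor.
Dividing out leaves s^2 + 2s + 26 = 0.
The quadratic formula then gives s = -1 ± 5j.

s = -1 ± 5j, -10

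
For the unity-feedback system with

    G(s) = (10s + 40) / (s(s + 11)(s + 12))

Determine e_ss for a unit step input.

e_ss = 0

G(s) has one pole at the origin.
This is a Type 1 system; for a step input the steady-state error is zero.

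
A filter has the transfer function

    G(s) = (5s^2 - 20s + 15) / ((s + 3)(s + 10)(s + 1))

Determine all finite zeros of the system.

Set the numerator to zero: 5s^2 - 20s + 15 = 0, i.e. 5·(s^2 - 4s + 3) = 0.
Factoring: (s - 3)(s - 1) = 0.

s = 3, 1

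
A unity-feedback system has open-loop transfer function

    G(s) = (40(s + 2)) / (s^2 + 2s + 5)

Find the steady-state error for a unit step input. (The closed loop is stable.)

G(s) has no poles at the origin.
This is a Type 0 system. Kp = lim_{s→0} G(s) = 80/5 = 16.
e_ss = 1/(1 + Kp) = 1/(1 + 16) = 1/17 ≈ 0.05882.

e_ss = 0.05882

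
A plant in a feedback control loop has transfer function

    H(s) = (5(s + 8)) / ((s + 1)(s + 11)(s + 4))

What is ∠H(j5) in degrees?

∠H(j5) ≈ -122.5°

At s = j5: numerator = 40 + j25, denominator = -356 + j170.
∠H = ∠num − ∠den = 32.005° − (154.47°) = -122.5°.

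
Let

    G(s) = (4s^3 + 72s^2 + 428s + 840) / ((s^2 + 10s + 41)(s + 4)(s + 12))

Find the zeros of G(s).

Set the numerator to zero: 4s^3 + 72s^2 + 428s + 840 = 0, i.e. 4·(s^3 + 18s^2 + 107s + 210) = 0.
Factoring: (s + 7)(s + 6)(s + 5) = 0.

s = -7, -6, -5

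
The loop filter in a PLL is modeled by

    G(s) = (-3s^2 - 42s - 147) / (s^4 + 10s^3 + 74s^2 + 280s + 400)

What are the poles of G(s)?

s = -3 + j, -3 - j, -2 + 6j, -2 - 6j

The poles are the roots of the denominator s^4 + 10s^3 + 74s^2 + 280s + 400 = 0.
No real roots exist; factor into two real quadratics: (s^2 + 6s + 10)(s^2 + 4s + 40) = 0.
Each quadratic gives a conjugate pair via the quadratic formula.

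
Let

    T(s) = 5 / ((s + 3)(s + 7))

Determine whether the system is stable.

stable

The poles can be read from the denominator factors: s = -3, -7.
Since all poles lie strictly in the left half-plane, the system is stable.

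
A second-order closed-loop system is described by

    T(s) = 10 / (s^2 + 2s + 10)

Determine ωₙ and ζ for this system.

ωₙ ≈ 3.162 rad/s, ζ ≈ 0.3162

Compare the denominator to the standard form s^2 + 2ζωₙs + ωₙ².
ωₙ² = 10, so ωₙ = √10 ≈ 3.162 rad/s.
2ζωₙ = 2, so ζ = 2/(2·√10) ≈ 0.3162.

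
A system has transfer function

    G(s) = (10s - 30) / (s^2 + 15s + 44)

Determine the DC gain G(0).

Set s = 0: G(0) = (-30) / (44) = -15/22.

G(0) = -15/22 ≈ -0.6818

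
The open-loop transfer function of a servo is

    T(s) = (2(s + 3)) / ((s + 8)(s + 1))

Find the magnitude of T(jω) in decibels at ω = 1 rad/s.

|T(j1)|_dB ≈ -5.12 dB

Substitute s = j1: numerator = 6 + j2, denominator = 7 + j9.
|T(j1)| = |6 + j2| / |7 + j9| = 6.3246 / 11.402 ≈ 0.5547.
In decibels: 20·log₁₀(0.5547) ≈ -5.12 dB.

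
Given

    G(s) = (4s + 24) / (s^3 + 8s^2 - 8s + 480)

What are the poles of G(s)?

The poles are the roots of the denominator s^3 + 8s^2 - 8s + 480 = 0.
Trying s = -12: the polynomial evaluates to 0, so (s + 12) is a factor.
Dividing out leaves s^2 - 4s + 40 = 0.
The quadratic formula then gives s = 2 ± 6j.

s = 2 + 6j, 2 - 6j, -12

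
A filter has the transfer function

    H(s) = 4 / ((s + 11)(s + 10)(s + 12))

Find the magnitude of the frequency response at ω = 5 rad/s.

|H(j5)| ≈ 0.002278

Substitute s = j5: numerator = 4, denominator = 495 + j1685.
|H(j5)| = |4| / |495 + j1685| = 4 / 1756.2 ≈ 0.002278.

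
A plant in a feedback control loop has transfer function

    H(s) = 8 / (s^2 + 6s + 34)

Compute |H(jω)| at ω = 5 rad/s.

Substitute s = j5: numerator = 8, denominator = 9 + j30.
|H(j5)| = |8| / |9 + j30| = 8 / 31.321 ≈ 0.2554.

|H(j5)| ≈ 0.2554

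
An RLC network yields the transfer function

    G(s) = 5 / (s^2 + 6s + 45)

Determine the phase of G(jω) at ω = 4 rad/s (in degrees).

At s = j4: numerator = 5, denominator = 29 + j24.
∠G = ∠num − ∠den = 0° − (39.611°) = -39.61°.

∠G(j4) ≈ -39.61°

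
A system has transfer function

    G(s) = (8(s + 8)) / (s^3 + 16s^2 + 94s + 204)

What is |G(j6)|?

Substitute s = j6: numerator = 64 + j48, denominator = -372 + j348.
|G(j6)| = |64 + j48| / |-372 + j348| = 80 / 509.40 ≈ 0.1570.

|G(j6)| ≈ 0.1570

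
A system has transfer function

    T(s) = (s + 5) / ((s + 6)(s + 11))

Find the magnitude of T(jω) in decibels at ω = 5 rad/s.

|T(j5)|_dB ≈ -22.5 dB

Substitute s = j5: numerator = 5 + j5, denominator = 41 + j85.
|T(j5)| = |5 + j5| / |41 + j85| = 7.0711 / 94.372 ≈ 0.07493.
In decibels: 20·log₁₀(0.07493) ≈ -22.5 dB.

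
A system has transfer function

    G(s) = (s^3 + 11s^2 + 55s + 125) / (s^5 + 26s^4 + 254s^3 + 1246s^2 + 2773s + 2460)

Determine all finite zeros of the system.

s = -3 ± 4j, -5

Set the numerator to zero: s^3 + 11s^2 + 55s + 125 = 0.
Factoring: (s^2 + 6s + 25)(s + 5) = 0.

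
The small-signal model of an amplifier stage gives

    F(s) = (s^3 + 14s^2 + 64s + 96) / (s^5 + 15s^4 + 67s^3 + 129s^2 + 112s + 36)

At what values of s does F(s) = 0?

Set the numerator to zero: s^3 + 14s^2 + 64s + 96 = 0.
Factoring: (s + 4)^2(s + 6) = 0.

s = -4, -6, -4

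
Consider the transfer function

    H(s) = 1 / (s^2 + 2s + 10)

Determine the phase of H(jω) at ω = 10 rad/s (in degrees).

∠H(j10) ≈ -167.5°

At s = j10: numerator = 1, denominator = -90 + j20.
∠H = ∠num − ∠den = 0° − (167.47°) = -167.5°.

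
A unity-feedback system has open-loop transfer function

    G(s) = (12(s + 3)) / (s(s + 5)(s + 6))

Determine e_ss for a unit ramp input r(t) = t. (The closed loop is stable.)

G(s) has one pole at the origin.
This is a Type 1 system. Kv = lim_{s→0} s·G(s) = 36/30 = 6/5.
e_ss = 1/Kv = 1/(6/5) = 5/6 ≈ 0.8333.

e_ss = 0.8333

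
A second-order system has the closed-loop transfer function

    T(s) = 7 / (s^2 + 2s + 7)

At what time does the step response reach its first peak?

t_p ≈ 1.283 s

Comparing s^2 + 2s + 7 to s^2 + 2ζωₙs + ωₙ²: ωₙ = √7 ≈ 2.646 rad/s and ζ = 2/(2·√7) ≈ 0.3780.
ζωₙ = 2/2 = 1, so ω_d = ωₙ√(1−ζ²) = √(ωₙ² − (ζωₙ)²) = √(7 − 1²) = √6 ≈ 2.449 rad/s.
t_p = π/ω_d = π/2.449 ≈ 1.283 s.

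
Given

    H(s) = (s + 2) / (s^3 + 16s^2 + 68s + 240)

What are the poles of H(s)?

s = -2 + 4j, -2 - 4j, -12

The poles are the roots of the denominator s^3 + 16s^2 + 68s + 240 = 0.
Trying s = -12: the polynomial evaluates to 0, so (s + 12) is a factor.
Dividing out leaves s^2 + 4s + 20 = 0.
The quadratic formula then gives s = -2 ± 4j.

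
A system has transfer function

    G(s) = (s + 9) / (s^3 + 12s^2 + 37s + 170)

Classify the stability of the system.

The denominator s^3 + 12s^2 + 37s + 170 factors as (s + 10)(s^2 + 2s + 17), giving poles at s = -10, -1 ± 4j.
Since all poles lie strictly in the left half-plane, the system is stable.

stable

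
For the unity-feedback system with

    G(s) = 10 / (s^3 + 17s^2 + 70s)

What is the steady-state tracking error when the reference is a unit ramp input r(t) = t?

G(s) has one pole at the origin.
This is a Type 1 system. Kv = lim_{s→0} s·G(s) = 10/70 = 1/7.
e_ss = 1/Kv = 1/(1/7) = 7.

e_ss = 7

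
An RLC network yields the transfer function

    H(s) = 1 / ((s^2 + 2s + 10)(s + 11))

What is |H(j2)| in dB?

Substitute s = j2: numerator = 1, denominator = 58 + j56.
|H(j2)| = |1| / |58 + j56| = 1 / 80.623 ≈ 0.01240.
In decibels: 20·log₁₀(0.01240) ≈ -38.1 dB.

|H(j2)|_dB ≈ -38.1 dB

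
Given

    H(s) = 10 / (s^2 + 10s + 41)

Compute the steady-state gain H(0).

H(0) = 10/41 ≈ 0.2439

At s = 0 each factor (s + a) contributes a and each (s^2 + bs + c) contributes c.
H(0) = 10·1 / ((41)) = 10/41 = 10/41.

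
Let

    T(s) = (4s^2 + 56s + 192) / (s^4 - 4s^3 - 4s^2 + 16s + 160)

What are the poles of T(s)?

The poles are the roots of the denominator s^4 - 4s^3 - 4s^2 + 16s + 160 = 0.
No real roots exist; factor into two real quadratics: (s^2 - 8s + 20)(s^2 + 4s + 8) = 0.
Each quadratic gives a conjugate pair via the quadratic formula.

s = 4 + 2j, 4 - 2j, -2 + 2j, -2 - 2j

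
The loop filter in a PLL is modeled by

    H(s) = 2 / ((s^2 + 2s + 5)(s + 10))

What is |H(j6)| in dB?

|H(j6)|_dB ≈ -45.7 dB

Substitute s = j6: numerator = 2, denominator = -382 - j66.
|H(j6)| = |2| / |-382 - j66| = 2 / 387.66 ≈ 0.005159.
In decibels: 20·log₁₀(0.005159) ≈ -45.7 dB.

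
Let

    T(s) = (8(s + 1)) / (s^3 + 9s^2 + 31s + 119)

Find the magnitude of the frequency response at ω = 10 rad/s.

|T(j10)| ≈ 0.07715

Substitute s = j10: numerator = 8 + j80, denominator = -781 - j690.
|T(j10)| = |8 + j80| / |-781 - j690| = 80.399 / 1042.1 ≈ 0.07715.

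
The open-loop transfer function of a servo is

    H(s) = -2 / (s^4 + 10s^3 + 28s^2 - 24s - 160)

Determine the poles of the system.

The poles are the roots of the denominator s^4 + 10s^3 + 28s^2 - 24s - 160 = 0.
Trying s = 2: the polynomial evaluates to 0, so (s - 2) is a factor.
Dividing out leaves s^3 + 12s^2 + 52s + 80 = 0.
This factors further as (s + 4)(s^2 + 8s + 20) = 0.

s = 2, -4, -4 ± 2j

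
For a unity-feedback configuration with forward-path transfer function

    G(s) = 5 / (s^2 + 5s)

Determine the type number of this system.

Type 1

Factor s from the denominator: s^2 + 5s = s·(s + 5).
There is 1 pole at the origin, so the system is Type 1.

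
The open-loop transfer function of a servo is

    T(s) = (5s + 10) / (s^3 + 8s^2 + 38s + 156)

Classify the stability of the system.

The denominator s^3 + 8s^2 + 38s + 156 factors as (s^2 + 2s + 26)(s + 6), giving poles at s = -1 + 5j, -1 - 5j, -6.
Since all poles lie strictly in the left half-plane, the system is stable.

stable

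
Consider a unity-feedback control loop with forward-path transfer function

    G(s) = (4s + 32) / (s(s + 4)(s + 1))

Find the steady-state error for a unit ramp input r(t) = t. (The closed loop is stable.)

G(s) has one pole at the origin.
This is a Type 1 system. Kv = lim_{s→0} s·G(s) = 32/4 = 8.
e_ss = 1/Kv = 1/(8) = 1/8 ≈ 0.1250.

e_ss = 0.1250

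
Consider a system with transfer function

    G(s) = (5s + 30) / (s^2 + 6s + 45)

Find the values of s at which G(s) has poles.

s = -3 ± 6j

The poles are the roots of the denominator s^2 + 6s + 45 = 0.
Using the quadratic formula: s = (-6 ± √(-144))/2 = -3 ± 6j.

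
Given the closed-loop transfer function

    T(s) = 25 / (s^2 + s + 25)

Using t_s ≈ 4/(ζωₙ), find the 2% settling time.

t_s ≈ 8 s

Comparing s^2 + s + 25 to s^2 + 2ζωₙs + ωₙ²: ωₙ = 5 rad/s and ζ = 1/(2·5) = 0.1.
ζωₙ = 1/2 = 0.5, so t_s ≈ 4/(ζωₙ) = 4/0.5 = 8 s.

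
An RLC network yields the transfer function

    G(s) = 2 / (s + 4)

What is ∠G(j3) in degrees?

∠G(j3) ≈ -36.87°

At s = j3: numerator = 2, denominator = 4 + j3.
∠G = ∠num − ∠den = 0° − (36.870°) = -36.87°.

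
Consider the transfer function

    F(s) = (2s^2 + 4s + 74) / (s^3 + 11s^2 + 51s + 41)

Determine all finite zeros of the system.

Set the numerator to zero: 2s^2 + 4s + 74 = 0, i.e. 2·(s^2 + 2s + 37) = 0.
Factoring: (s^2 + 2s + 37) = 0.

s = -1 ± 6j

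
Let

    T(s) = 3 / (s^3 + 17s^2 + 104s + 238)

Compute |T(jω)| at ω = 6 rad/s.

Substitute s = j6: numerator = 3, denominator = -374 + j408.
|T(j6)| = |3| / |-374 + j408| = 3 / 553.48 ≈ 0.005420.

|T(j6)| ≈ 0.005420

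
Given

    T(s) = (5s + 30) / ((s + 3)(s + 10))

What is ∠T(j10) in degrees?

At s = j10: numerator = 30 + j50, denominator = -70 + j130.
∠T = ∠num − ∠den = 59.036° − (118.30°) = -59.26°.

∠T(j10) ≈ -59.26°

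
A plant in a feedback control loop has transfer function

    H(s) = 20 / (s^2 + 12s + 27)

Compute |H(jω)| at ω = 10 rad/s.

Substitute s = j10: numerator = 20, denominator = -73 + j120.
|H(j10)| = |20| / |-73 + j120| = 20 / 140.46 ≈ 0.1424.

|H(j10)| ≈ 0.1424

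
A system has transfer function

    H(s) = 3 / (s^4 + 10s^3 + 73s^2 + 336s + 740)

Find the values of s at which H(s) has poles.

s = -1 + 6j, -1 - 6j, -4 + 2j, -4 - 2j

The poles are the roots of the denominator s^4 + 10s^3 + 73s^2 + 336s + 740 = 0.
No real roots exist; factor into two real quadratics: (s^2 + 2s + 37)(s^2 + 8s + 20) = 0.
Each quadratic gives a conjugate pair via the quadratic formula.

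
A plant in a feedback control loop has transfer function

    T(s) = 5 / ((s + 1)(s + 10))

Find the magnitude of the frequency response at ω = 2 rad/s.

|T(j2)| ≈ 0.2193

Substitute s = j2: numerator = 5, denominator = 6 + j22.
|T(j2)| = |5| / |6 + j22| = 5 / 22.804 ≈ 0.2193.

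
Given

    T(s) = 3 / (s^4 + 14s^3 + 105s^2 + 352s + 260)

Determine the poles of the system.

s = -4 + 6j, -4 - 6j, -1, -5

The poles are the roots of the denominator s^4 + 14s^3 + 105s^2 + 352s + 260 = 0.
Trying s = -1: the polynomial evaluates to 0, so (s + 1) is a factor.
Dividing out leaves s^3 + 13s^2 + 92s + 260 = 0.
This factors further as (s^2 + 8s + 52)(s + 5) = 0.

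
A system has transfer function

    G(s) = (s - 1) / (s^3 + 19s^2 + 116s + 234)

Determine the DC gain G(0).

Set s = 0: G(0) = (-1) / (234) = -1/234.

G(0) = -1/234 ≈ -0.004274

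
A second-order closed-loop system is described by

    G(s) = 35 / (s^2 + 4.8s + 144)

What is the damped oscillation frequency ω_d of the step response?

Comparing s^2 + 4.8s + 144 to s^2 + 2ζωₙs + ωₙ²: ωₙ = 12 rad/s and ζ = 4.8/(2·12) = 0.2.
ζωₙ = 4.8/2 = 2.4, so ω_d = ωₙ√(1−ζ²) = √(ωₙ² − (ζωₙ)²) = √(144 − 2.4²) = √138.24 ≈ 11.76 rad/s.

ω_d ≈ 11.76 rad/s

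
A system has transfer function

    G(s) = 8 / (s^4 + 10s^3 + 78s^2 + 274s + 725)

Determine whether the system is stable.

The denominator s^4 + 10s^3 + 78s^2 + 274s + 725 factors as (s^2 + 4s + 29)(s^2 + 6s + 25), giving poles at s = -2 ± 5j, -3 ± 4j.
Since all poles lie strictly in the left half-plane, the system is stable.

stable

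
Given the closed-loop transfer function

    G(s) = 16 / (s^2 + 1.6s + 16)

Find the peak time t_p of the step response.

Comparing s^2 + 1.6s + 16 to s^2 + 2ζωₙs + ωₙ²: ωₙ = 4 rad/s and ζ = 1.6/(2·4) = 0.2.
ζωₙ = 1.6/2 = 0.8, so ω_d = ωₙ√(1−ζ²) = √(ωₙ² − (ζωₙ)²) = √(16 − 0.8²) = √15.36 ≈ 3.919 rad/s.
t_p = π/ω_d = π/3.919 ≈ 0.8016 s.

t_p ≈ 0.8016 s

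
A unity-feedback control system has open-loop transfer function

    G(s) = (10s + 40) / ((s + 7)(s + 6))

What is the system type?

Type 0

The denominator has no factor of s at the origin — no free integrator — so this is a Type 0 system.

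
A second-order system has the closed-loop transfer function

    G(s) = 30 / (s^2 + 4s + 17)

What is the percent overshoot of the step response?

%OS ≈ 17.5%

Comparing s^2 + 4s + 17 to s^2 + 2ζωₙs + ωₙ²: ωₙ = √17 ≈ 4.123 rad/s and ζ = 4/(2·√17) ≈ 0.4851.
%OS = 100·exp(−πζ/√(1−ζ²)) = 100·exp(−π·0.4851/√(1−0.4851²)) ≈ 17.5%.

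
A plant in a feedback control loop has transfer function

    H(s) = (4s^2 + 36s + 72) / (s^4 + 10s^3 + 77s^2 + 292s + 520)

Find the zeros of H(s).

Set the numerator to zero: 4s^2 + 36s + 72 = 0, i.e. 4·(s^2 + 9s + 18) = 0.
Factoring: (s + 3)(s + 6) = 0.

s = -3, -6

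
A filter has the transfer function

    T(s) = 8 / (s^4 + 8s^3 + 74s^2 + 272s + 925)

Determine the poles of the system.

s = -3 ± 4j, -1 ± 6j

The poles are the roots of the denominator s^4 + 8s^3 + 74s^2 + 272s + 925 = 0.
No real roots exist; factor into two real quadratics: (s^2 + 6s + 25)(s^2 + 2s + 37) = 0.
Each quadratic gives a conjugate pair via the quadratic formula.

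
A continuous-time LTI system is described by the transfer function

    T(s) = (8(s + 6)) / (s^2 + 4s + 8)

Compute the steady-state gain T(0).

T(0) = 6

At s = 0 each factor (s + a) contributes a and each (s^2 + bs + c) contributes c.
T(0) = 8·(6) / ((8)) = 48/8 = 6.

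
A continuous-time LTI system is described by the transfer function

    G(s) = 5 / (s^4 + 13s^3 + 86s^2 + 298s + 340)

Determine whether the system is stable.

stable

The denominator s^4 + 13s^3 + 86s^2 + 298s + 340 factors as (s + 5)(s^2 + 6s + 34)(s + 2), giving poles at s = -5, -3 + 5j, -3 - 5j, -2.
Since all poles lie strictly in the left half-plane, the system is stable.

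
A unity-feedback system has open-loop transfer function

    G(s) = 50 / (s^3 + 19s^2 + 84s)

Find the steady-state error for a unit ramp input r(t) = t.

G(s) has one pole at the origin.
This is a Type 1 system. Kv = lim_{s→0} s·G(s) = 50/84 = 25/42.
e_ss = 1/Kv = 1/(25/42) = 42/25 ≈ 1.680.

e_ss = 1.680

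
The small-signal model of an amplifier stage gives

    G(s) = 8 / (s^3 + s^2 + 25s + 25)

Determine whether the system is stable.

The denominator s^3 + s^2 + 25s + 25 factors as (s^2 + 25)(s + 1), giving poles at s = 5j, -5j, -1.
Since the simple pole(s) at s = 5j, -5j lie on the jω-axis with none in the right half-plane, the system is marginally stable.

marginally stable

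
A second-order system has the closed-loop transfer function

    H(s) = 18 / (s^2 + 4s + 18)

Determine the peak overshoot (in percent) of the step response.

Comparing s^2 + 4s + 18 to s^2 + 2ζωₙs + ωₙ²: ωₙ = √18 ≈ 4.243 rad/s and ζ = 4/(2·√18) ≈ 0.4714.
%OS = 100·exp(−πζ/√(1−ζ²)) = 100·exp(−π·0.4714/√(1−0.4714²)) ≈ 18.7%.

%OS ≈ 18.7%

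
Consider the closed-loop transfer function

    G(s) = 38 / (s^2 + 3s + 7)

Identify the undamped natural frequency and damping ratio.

Compare the denominator to the standard form s^2 + 2ζωₙs + ωₙ².
ωₙ² = 7, so ωₙ = √7 ≈ 2.646 rad/s.
2ζωₙ = 3, so ζ = 3/(2·√7) ≈ 0.5669.

ωₙ ≈ 2.646 rad/s, ζ ≈ 0.5669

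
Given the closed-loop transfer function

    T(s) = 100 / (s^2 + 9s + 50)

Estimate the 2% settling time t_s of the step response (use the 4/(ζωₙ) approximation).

t_s ≈ 0.8889 s

Comparing s^2 + 9s + 50 to s^2 + 2ζωₙs + ωₙ²: ωₙ = √50 ≈ 7.071 rad/s and ζ = 9/(2·√50) ≈ 0.6364.
ζωₙ = 9/2 = 4.5, so t_s ≈ 4/(ζωₙ) = 4/4.5 ≈ 0.8889 s.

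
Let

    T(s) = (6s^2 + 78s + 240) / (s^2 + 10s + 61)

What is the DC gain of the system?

Set s = 0: T(0) = (240) / (61) = 240/61.

T(0) = 240/61 ≈ 3.934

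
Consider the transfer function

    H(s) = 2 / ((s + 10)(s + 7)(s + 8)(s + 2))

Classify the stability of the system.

The poles can be read from the denominator factors: s = -10, -7, -8, -2.
Since all poles lie strictly in the left half-plane, the system is stable.

stable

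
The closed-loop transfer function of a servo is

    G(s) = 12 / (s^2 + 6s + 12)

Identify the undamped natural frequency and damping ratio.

ωₙ ≈ 3.464 rad/s, ζ ≈ 0.8660

Compare the denominator to the standard form s^2 + 2ζωₙs + ωₙ².
ωₙ² = 12, so ωₙ = √12 ≈ 3.464 rad/s.
2ζωₙ = 6, so ζ = 6/(2·√12) ≈ 0.8660.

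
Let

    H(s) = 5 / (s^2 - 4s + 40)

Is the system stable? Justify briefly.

unstable

The denominator s^2 - 4s + 40 factors as (s^2 - 4s + 40), giving poles at s = 2 ± 6j.
Since the pole(s) at s = 2 ± 6j lie in the right half-plane, the system is unstable.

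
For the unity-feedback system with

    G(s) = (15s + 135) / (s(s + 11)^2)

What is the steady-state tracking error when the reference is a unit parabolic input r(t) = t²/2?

e_ss = ∞

G(s) has one pole at the origin.
This is a Type 1 system; Ka = lim_{s→0} s^2·G(s) = 0, so the steady-state error for a parabola input is infinite.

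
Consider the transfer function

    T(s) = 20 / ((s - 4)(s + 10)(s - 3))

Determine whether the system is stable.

unstable

The poles can be read from the denominator factors: s = 4, -10, 3.
Since the pole(s) at s = 4, 3 lie in the right half-plane, the system is unstable.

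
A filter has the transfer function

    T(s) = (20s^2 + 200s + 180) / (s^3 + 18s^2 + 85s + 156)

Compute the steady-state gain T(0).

Set s = 0: T(0) = (180) / (156) = 15/13.

T(0) = 15/13 ≈ 1.154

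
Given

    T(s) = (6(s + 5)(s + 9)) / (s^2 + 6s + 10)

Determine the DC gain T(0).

T(0) = 27

At s = 0 each factor (s + a) contributes a and each (s^2 + bs + c) contributes c.
T(0) = 6·(5) · (9) / ((10)) = 270/10 = 27.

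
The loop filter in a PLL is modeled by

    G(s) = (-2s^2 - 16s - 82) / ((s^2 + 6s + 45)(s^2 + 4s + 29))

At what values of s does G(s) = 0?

Set the numerator to zero: -2s^2 - 16s - 82 = 0, i.e. -2·(s^2 + 8s + 41) = 0.
Factoring: (s^2 + 8s + 41) = 0.

s = -4 + 5j, -4 - 5j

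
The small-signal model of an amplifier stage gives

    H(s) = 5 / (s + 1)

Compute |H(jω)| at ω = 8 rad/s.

Substitute s = j8: numerator = 5, denominator = 1 + j8.
|H(j8)| = |5| / |1 + j8| = 5 / 8.0623 ≈ 0.6202.

|H(j8)| ≈ 0.6202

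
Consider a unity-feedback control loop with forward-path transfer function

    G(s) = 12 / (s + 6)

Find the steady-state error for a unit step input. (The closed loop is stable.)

G(s) has no poles at the origin.
This is a Type 0 system. Kp = lim_{s→0} G(s) = 12/6 = 2.
e_ss = 1/(1 + Kp) = 1/(1 + 2) = 1/3 ≈ 0.3333.

e_ss = 0.3333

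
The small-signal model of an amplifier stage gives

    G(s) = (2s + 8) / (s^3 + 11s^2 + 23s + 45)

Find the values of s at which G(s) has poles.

s = -1 ± 2j, -9

The poles are the roots of the denominator s^3 + 11s^2 + 23s + 45 = 0.
Trying s = -9: the polynomial evaluates to 0, so (s + 9) is a factor.
Dividing out leaves s^2 + 2s + 5 = 0.
The quadratic formula then gives s = -1 ± 2j.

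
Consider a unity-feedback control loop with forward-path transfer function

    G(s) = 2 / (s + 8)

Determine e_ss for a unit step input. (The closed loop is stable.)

e_ss = 0.8000

G(s) has no poles at the origin.
This is a Type 0 system. Kp = lim_{s→0} G(s) = 2/8 = 1/4.
e_ss = 1/(1 + Kp) = 1/(1 + 1/4) = 4/5 ≈ 0.8000.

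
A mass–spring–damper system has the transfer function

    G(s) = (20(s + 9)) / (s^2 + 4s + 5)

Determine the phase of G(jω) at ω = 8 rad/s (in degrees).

At s = j8: numerator = 180 + j160, denominator = -59 + j32.
∠G = ∠num − ∠den = 41.634° − (151.53°) = -109.9°.

∠G(j8) ≈ -109.9°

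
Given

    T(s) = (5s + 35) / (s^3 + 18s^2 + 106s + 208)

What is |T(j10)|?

Substitute s = j10: numerator = 35 + j50, denominator = -1592 + j60.
|T(j10)| = |35 + j50| / |-1592 + j60| = 61.033 / 1593.1 ≈ 0.03831.

|T(j10)| ≈ 0.03831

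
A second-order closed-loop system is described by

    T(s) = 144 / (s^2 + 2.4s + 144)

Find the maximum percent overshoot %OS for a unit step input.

Comparing s^2 + 2.4s + 144 to s^2 + 2ζωₙs + ωₙ²: ωₙ = 12 rad/s and ζ = 2.4/(2·12) = 0.1.
%OS = 100·exp(−πζ/√(1−ζ²)) = 100·exp(−π·0.1/√(1−0.1²)) ≈ 72.9%.

%OS ≈ 72.9%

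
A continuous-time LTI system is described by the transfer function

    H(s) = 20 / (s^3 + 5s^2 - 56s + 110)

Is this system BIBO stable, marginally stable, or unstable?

The denominator s^3 + 5s^2 - 56s + 110 factors as (s + 11)(s^2 - 6s + 10), giving poles at s = -11, 3 + j, 3 - j.
Since the pole(s) at s = 3 + j, 3 - j lie in the right half-plane, the system is unstable.

unstable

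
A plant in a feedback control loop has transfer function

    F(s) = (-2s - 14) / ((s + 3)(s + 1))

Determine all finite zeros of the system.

Set the numerator to zero: -2s - 14 = 0, i.e. -2·(s + 7) = 0.
So s = -7.

s = -7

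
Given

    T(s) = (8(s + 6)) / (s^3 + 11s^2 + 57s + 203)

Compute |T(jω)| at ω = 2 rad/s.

Substitute s = j2: numerator = 48 + j16, denominator = 159 + j106.
|T(j2)| = |48 + j16| / |159 + j106| = 50.596 / 191.09 ≈ 0.2648.

|T(j2)| ≈ 0.2648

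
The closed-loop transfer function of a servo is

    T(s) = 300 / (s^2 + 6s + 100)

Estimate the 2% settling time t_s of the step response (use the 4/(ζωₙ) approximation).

t_s ≈ 1.333 s

Comparing s^2 + 6s + 100 to s^2 + 2ζωₙs + ωₙ²: ωₙ = 10 rad/s and ζ = 6/(2·10) = 0.3.
ζωₙ = 6/2 = 3, so t_s ≈ 4/(ζωₙ) = 4/3 ≈ 1.333 s.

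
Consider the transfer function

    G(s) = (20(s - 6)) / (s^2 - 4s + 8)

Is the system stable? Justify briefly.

unstable

The denominator s^2 - 4s + 8 factors as (s^2 - 4s + 8), giving poles at s = 2 ± 2j.
Since the pole(s) at s = 2 + 2j, 2 - 2j lie in the right half-plane, the system is unstable.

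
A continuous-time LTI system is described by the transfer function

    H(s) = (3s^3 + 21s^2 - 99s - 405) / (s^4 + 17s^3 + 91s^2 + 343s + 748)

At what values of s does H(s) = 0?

Set the numerator to zero: 3s^3 + 21s^2 - 99s - 405 = 0, i.e. 3·(s^3 + 7s^2 - 33s - 135) = 0.
Factoring: (s + 3)(s + 9)(s - 5) = 0.

s = -3, -9, 5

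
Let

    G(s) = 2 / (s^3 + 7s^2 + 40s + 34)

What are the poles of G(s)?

s = -3 + 5j, -3 - 5j, -1

The poles are the roots of the denominator s^3 + 7s^2 + 40s + 34 = 0.
Trying s = -1: the polynomial evaluates to 0, so (s + 1) is a factor.
Dividing out leaves s^2 + 6s + 34 = 0.
The quadratic formula then gives s = -3 ± 5j.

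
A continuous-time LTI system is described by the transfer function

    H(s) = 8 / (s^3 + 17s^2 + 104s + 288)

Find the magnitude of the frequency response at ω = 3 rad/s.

Substitute s = j3: numerator = 8, denominator = 135 + j285.
|H(j3)| = |8| / |135 + j285| = 8 / 315.36 ≈ 0.02537.

|H(j3)| ≈ 0.02537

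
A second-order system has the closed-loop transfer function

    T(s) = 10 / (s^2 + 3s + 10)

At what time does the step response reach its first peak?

t_p ≈ 1.128 s

Comparing s^2 + 3s + 10 to s^2 + 2ζωₙs + ωₙ²: ωₙ = √10 ≈ 3.162 rad/s and ζ = 3/(2·√10) ≈ 0.4743.
ζωₙ = 3/2 = 1.5, so ω_d = ωₙ√(1−ζ²) = √(ωₙ² − (ζωₙ)²) = √(10 − 1.5²) = √7.75 ≈ 2.784 rad/s.
t_p = π/ω_d = π/2.784 ≈ 1.128 s.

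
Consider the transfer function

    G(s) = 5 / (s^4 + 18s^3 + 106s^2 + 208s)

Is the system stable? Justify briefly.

marginally stable

The denominator s^4 + 18s^3 + 106s^2 + 208s factors as s(s + 8)(s^2 + 10s + 26), giving poles at s = 0, -8, -5 + j, -5 - j.
Since the simple pole(s) at s = 0 lie on the jω-axis with none in the right half-plane, the system is marginally stable.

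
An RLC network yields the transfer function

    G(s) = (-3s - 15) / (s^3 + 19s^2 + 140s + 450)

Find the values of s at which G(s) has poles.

s = -5 + 5j, -5 - 5j, -9

The poles are the roots of the denominator s^3 + 19s^2 + 140s + 450 = 0.
Trying s = -9: the polynomial evaluates to 0, so (s + 9) is a factor.
Dividing out leaves s^2 + 10s + 50 = 0.
The quadratic formula then gives s = -5 ± 5j.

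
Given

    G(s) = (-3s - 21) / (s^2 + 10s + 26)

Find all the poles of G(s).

s = -5 + j, -5 - j

The poles are the roots of the denominator s^2 + 10s + 26 = 0.
Using the quadratic formula: s = (-10 ± √(-4))/2 = -5 ± 1j.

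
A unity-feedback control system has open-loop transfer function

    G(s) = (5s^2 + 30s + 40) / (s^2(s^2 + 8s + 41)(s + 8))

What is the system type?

Type 2

The denominator has 2 factors of s at the origin (free integrators), so this is a Type 2 system.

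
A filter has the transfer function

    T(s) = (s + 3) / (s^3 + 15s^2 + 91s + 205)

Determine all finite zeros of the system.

Set the numerator to zero: s + 3 = 0.
So s = -3.

s = -3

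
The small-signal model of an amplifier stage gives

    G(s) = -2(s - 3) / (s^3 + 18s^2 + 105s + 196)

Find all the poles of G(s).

The poles are the roots of the denominator s^3 + 18s^2 + 105s + 196 = 0.
Trying s = -4: the polynomial evaluates to 0, so (s + 4) is a factor.
Dividing out leaves s^2 + 14s + 49 = 0.
Factoring the quadratic: (s + 7)^2 = 0.

s = -4, -7, -7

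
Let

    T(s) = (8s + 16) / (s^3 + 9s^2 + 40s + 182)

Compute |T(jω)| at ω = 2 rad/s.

|T(j2)| ≈ 0.1390

Substitute s = j2: numerator = 16 + j16, denominator = 146 + j72.
|T(j2)| = |16 + j16| / |146 + j72| = 22.627 / 162.79 ≈ 0.1390.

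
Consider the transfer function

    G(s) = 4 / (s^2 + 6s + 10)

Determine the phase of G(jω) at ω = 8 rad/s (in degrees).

∠G(j8) ≈ -138.4°

At s = j8: numerator = 4, denominator = -54 + j48.
∠G = ∠num − ∠den = 0° − (138.37°) = -138.4°.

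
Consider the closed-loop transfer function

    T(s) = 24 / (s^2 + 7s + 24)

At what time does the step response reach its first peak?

t_p ≈ 0.9165 s

Comparing s^2 + 7s + 24 to s^2 + 2ζωₙs + ωₙ²: ωₙ = √24 ≈ 4.899 rad/s and ζ = 7/(2·√24) ≈ 0.7144.
ζωₙ = 7/2 = 3.5, so ω_d = ωₙ√(1−ζ²) = √(ωₙ² − (ζωₙ)²) = √(24 − 3.5²) = √11.75 ≈ 3.428 rad/s.
t_p = π/ω_d = π/3.428 ≈ 0.9165 s.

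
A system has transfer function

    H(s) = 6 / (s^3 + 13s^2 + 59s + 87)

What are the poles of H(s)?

s = -5 + 2j, -5 - 2j, -3

The poles are the roots of the denominator s^3 + 13s^2 + 59s + 87 = 0.
Trying s = -3: the polynomial evaluates to 0, so (s + 3) is a factor.
Dividing out leaves s^2 + 10s + 29 = 0.
The quadratic formula then gives s = -5 ± 2j.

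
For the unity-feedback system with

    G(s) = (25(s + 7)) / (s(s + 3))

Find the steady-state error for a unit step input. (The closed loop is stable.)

G(s) has one pole at the origin.
This is a Type 1 system; for a step input the steady-state error is zero.

e_ss = 0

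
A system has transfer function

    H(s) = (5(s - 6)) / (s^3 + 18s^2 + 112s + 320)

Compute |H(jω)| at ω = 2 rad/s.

Substitute s = j2: numerator = -30 + j10, denominator = 248 + j216.
|H(j2)| = |-30 + j10| / |248 + j216| = 31.623 / 328.88 ≈ 0.09615.

|H(j2)| ≈ 0.09615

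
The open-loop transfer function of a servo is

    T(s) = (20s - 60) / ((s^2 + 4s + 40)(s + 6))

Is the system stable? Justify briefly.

The poles can be read from the denominator factors: s = -2 ± 6j, -6.
Since all poles lie strictly in the left half-plane, the system is stable.

stable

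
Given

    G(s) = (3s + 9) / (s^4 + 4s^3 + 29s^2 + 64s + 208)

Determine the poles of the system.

s = 4j, -4j, -2 + 3j, -2 - 3j

The poles are the roots of the denominator s^4 + 4s^3 + 29s^2 + 64s + 208 = 0.
No real roots exist; factor into two real quadratics: (s^2 + 16)(s^2 + 4s + 13) = 0.
Each quadratic gives a conjugate pair via the quadratic formula.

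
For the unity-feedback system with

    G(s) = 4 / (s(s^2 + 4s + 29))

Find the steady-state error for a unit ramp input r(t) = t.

G(s) has one pole at the origin.
This is a Type 1 system. Kv = lim_{s→0} s·G(s) = 4/29.
e_ss = 1/Kv = 1/(4/29) = 29/4 ≈ 7.250.

e_ss = 7.250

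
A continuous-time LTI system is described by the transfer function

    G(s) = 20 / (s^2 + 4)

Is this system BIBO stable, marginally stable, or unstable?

The poles can be read from the denominator factors: s = ±2j.
Since the simple pole(s) at s = ±2j lie on the jω-axis with none in the right half-plane, the system is marginally stable.

marginally stable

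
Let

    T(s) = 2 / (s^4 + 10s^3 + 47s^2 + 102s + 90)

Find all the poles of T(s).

s = -3 + 3j, -3 - 3j, -2 + j, -2 - j

The poles are the roots of the denominator s^4 + 10s^3 + 47s^2 + 102s + 90 = 0.
No real roots exist; factor into two real quadratics: (s^2 + 6s + 18)(s^2 + 4s + 5) = 0.
Each quadratic gives a conjugate pair via the quadratic formula.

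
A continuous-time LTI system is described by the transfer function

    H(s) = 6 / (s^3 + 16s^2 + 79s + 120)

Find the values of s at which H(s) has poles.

s = -3, -5, -8

The poles are the roots of the denominator s^3 + 16s^2 + 79s + 120 = 0.
Trying s = -3: the polynomial evaluates to 0, so (s + 3) is a factor.
Dividing out leaves s^2 + 13s + 40 = 0.
Factoring the quadratic: (s + 5)(s + 8) = 0.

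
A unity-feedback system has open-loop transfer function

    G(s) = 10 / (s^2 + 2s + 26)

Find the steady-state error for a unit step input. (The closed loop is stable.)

e_ss = 0.7222

G(s) has no poles at the origin.
This is a Type 0 system. Kp = lim_{s→0} G(s) = 10/26 = 5/13.
e_ss = 1/(1 + Kp) = 1/(1 + 5/13) = 13/18 ≈ 0.7222.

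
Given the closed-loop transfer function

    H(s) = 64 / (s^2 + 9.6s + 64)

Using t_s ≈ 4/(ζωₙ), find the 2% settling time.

t_s ≈ 0.8333 s

Comparing s^2 + 9.6s + 64 to s^2 + 2ζωₙs + ωₙ²: ωₙ = 8 rad/s and ζ = 9.6/(2·8) = 0.6.
ζωₙ = 9.6/2 = 4.8, so t_s ≈ 4/(ζωₙ) = 4/4.8 ≈ 0.8333 s.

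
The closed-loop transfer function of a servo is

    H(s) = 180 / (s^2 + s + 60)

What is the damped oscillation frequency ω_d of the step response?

Comparing s^2 + s + 60 to s^2 + 2ζωₙs + ωₙ²: ωₙ = √60 ≈ 7.746 rad/s and ζ = 1/(2·√60) ≈ 0.06455.
ζωₙ = 1/2 = 0.5, so ω_d = ωₙ√(1−ζ²) = √(ωₙ² − (ζωₙ)²) = √(60 − 0.5²) = √59.75 ≈ 7.730 rad/s.

ω_d ≈ 7.730 rad/s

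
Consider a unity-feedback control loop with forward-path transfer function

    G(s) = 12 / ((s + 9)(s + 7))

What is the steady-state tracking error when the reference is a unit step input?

G(s) has no poles at the origin.
This is a Type 0 system. Kp = lim_{s→0} G(s) = 12/63 = 4/21.
e_ss = 1/(1 + Kp) = 1/(1 + 4/21) = 21/25 ≈ 0.8400.

e_ss = 0.8400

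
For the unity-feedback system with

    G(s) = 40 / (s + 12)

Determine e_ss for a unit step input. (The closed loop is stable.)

e_ss = 0.2308

G(s) has no poles at the origin.
This is a Type 0 system. Kp = lim_{s→0} G(s) = 40/12 = 10/3.
e_ss = 1/(1 + Kp) = 1/(1 + 10/3) = 3/13 ≈ 0.2308.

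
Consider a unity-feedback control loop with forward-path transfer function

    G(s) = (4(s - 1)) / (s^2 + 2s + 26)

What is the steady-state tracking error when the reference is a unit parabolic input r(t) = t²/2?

e_ss = ∞

G(s) has no poles at the origin.
This is a Type 0 system; Ka = lim_{s→0} s^2·G(s) = 0, so the steady-state error for a parabola input is infinite.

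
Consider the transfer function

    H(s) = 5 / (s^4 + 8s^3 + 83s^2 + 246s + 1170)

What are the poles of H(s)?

s = -3 ± 6j, -1 ± 5j

The poles are the roots of the denominator s^4 + 8s^3 + 83s^2 + 246s + 1170 = 0.
No real roots exist; factor into two real quadratics: (s^2 + 6s + 45)(s^2 + 2s + 26) = 0.
Each quadratic gives a conjugate pair via the quadratic formula.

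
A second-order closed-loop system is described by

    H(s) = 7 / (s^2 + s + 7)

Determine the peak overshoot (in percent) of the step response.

Comparing s^2 + s + 7 to s^2 + 2ζωₙs + ωₙ²: ωₙ = √7 ≈ 2.646 rad/s and ζ = 1/(2·√7) ≈ 0.1890.
%OS = 100·exp(−πζ/√(1−ζ²)) = 100·exp(−π·0.1890/√(1−0.1890²)) ≈ 54.6%.

%OS ≈ 54.6%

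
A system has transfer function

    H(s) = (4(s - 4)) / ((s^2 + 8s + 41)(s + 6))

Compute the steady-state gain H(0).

At s = 0 each factor (s + a) contributes a and each (s^2 + bs + c) contributes c.
H(0) = 4·(-4) / ((41) · (6)) = -16/246 = -8/123.

H(0) = -8/123 ≈ -0.06504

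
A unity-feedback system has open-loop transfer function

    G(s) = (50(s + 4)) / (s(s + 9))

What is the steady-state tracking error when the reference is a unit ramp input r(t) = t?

e_ss = 0.04500

G(s) has one pole at the origin.
This is a Type 1 system. Kv = lim_{s→0} s·G(s) = 200/9.
e_ss = 1/Kv = 1/(200/9) = 9/200 ≈ 0.04500.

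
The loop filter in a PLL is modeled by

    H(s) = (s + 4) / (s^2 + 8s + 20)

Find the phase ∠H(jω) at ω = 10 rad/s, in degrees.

At s = j10: numerator = 4 + j10, denominator = -80 + j80.
∠H = ∠num − ∠den = 68.199° − (135°) = -66.80°.

∠H(j10) ≈ -66.80°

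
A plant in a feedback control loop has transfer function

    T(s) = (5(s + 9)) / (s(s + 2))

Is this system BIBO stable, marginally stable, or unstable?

The poles can be read from the denominator factors: s = 0, -2.
Since the simple pole(s) at s = 0 lie on the jω-axis with none in the right half-plane, the system is marginally stable.

marginally stable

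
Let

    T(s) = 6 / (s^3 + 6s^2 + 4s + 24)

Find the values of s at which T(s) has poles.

The poles are the roots of the denominator s^3 + 6s^2 + 4s + 24 = 0.
Trying s = -6: the polynomial evaluates to 0, so (s + 6) is a factor.
Dividing out leaves s^2 + 4 = 0.
The quadratic formula then gives s = 0 ± 2j.

s = ±2j, -6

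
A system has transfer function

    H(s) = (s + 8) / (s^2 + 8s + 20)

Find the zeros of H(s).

s = -8

Set the numerator to zero: s + 8 = 0.
So s = -8.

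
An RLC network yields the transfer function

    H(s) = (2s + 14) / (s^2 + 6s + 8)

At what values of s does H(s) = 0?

Set the numerator to zero: 2s + 14 = 0, i.e. 2·(s + 7) = 0.
So s = -7.

s = -7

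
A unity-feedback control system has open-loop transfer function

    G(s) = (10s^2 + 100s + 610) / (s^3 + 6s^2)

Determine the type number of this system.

Type 2

Factor s from the denominator: s^3 + 6s^2 = s^2·(s + 6).
There are 2 poles at the origin, so the system is Type 2.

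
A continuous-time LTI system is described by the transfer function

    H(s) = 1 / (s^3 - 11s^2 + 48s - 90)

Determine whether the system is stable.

unstable

The denominator s^3 - 11s^2 + 48s - 90 factors as (s - 5)(s^2 - 6s + 18), giving poles at s = 5, 3 ± 3j.
Since the pole(s) at s = 5, 3 + 3j, 3 - 3j lie in the right half-plane, the system is unstable.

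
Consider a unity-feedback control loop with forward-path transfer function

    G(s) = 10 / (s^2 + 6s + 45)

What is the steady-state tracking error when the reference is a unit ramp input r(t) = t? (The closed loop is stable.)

G(s) has no poles at the origin.
This is a Type 0 system; Kv = lim_{s→0} s·G(s) = 0, so the steady-state error for a ramp input is infinite.

e_ss = ∞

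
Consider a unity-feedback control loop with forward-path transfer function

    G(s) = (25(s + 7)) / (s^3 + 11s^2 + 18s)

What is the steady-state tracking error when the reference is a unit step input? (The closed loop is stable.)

G(s) has one pole at the origin.
This is a Type 1 system; for a step input the steady-state error is zero.

e_ss = 0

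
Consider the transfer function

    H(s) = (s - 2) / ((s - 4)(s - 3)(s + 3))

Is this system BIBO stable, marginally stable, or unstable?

The poles can be read from the denominator factors: s = 4, 3, -3.
Since the pole(s) at s = 4, 3 lie in the right half-plane, the system is unstable.

unstable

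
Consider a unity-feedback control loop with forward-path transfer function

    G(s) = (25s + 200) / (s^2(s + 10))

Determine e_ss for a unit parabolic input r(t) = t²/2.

e_ss = 0.05000

G(s) has 2 poles at the origin.
This is a Type 2 system. Ka = lim_{s→0} s^2·G(s) = 200/10 = 20.
e_ss = 1/Ka = 1/(20) = 1/20 ≈ 0.05000.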